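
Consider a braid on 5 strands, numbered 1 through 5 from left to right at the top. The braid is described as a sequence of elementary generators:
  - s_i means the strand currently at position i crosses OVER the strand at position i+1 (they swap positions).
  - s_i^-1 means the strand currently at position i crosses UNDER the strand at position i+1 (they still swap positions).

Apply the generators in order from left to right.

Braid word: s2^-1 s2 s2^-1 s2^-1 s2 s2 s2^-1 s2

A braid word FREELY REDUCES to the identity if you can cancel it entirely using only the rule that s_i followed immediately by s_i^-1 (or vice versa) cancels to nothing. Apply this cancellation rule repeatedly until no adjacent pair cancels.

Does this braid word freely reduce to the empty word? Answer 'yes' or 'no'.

Answer: yes

Derivation:
Gen 1 (s2^-1): push. Stack: [s2^-1]
Gen 2 (s2): cancels prior s2^-1. Stack: []
Gen 3 (s2^-1): push. Stack: [s2^-1]
Gen 4 (s2^-1): push. Stack: [s2^-1 s2^-1]
Gen 5 (s2): cancels prior s2^-1. Stack: [s2^-1]
Gen 6 (s2): cancels prior s2^-1. Stack: []
Gen 7 (s2^-1): push. Stack: [s2^-1]
Gen 8 (s2): cancels prior s2^-1. Stack: []
Reduced word: (empty)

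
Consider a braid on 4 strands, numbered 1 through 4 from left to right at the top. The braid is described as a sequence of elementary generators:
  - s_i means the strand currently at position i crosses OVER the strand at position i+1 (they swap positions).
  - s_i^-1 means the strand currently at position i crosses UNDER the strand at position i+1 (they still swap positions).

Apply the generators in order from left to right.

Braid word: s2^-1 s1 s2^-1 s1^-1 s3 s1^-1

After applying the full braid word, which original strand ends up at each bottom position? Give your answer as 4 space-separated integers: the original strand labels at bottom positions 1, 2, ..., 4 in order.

Answer: 3 2 4 1

Derivation:
Gen 1 (s2^-1): strand 2 crosses under strand 3. Perm now: [1 3 2 4]
Gen 2 (s1): strand 1 crosses over strand 3. Perm now: [3 1 2 4]
Gen 3 (s2^-1): strand 1 crosses under strand 2. Perm now: [3 2 1 4]
Gen 4 (s1^-1): strand 3 crosses under strand 2. Perm now: [2 3 1 4]
Gen 5 (s3): strand 1 crosses over strand 4. Perm now: [2 3 4 1]
Gen 6 (s1^-1): strand 2 crosses under strand 3. Perm now: [3 2 4 1]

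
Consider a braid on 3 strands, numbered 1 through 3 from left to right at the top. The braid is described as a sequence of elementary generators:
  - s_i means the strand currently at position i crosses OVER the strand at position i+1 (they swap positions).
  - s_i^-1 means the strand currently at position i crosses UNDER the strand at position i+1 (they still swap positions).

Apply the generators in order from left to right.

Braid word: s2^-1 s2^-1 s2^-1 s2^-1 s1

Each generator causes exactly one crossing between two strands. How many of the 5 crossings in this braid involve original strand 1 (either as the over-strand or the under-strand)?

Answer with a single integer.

Gen 1: crossing 2x3. Involves strand 1? no. Count so far: 0
Gen 2: crossing 3x2. Involves strand 1? no. Count so far: 0
Gen 3: crossing 2x3. Involves strand 1? no. Count so far: 0
Gen 4: crossing 3x2. Involves strand 1? no. Count so far: 0
Gen 5: crossing 1x2. Involves strand 1? yes. Count so far: 1

Answer: 1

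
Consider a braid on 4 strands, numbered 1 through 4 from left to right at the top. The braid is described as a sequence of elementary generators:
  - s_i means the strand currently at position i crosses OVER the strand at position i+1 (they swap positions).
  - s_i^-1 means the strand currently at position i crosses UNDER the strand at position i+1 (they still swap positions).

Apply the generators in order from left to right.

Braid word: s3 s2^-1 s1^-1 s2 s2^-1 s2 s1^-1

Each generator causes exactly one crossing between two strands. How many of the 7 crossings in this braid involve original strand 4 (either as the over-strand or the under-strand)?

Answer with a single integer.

Gen 1: crossing 3x4. Involves strand 4? yes. Count so far: 1
Gen 2: crossing 2x4. Involves strand 4? yes. Count so far: 2
Gen 3: crossing 1x4. Involves strand 4? yes. Count so far: 3
Gen 4: crossing 1x2. Involves strand 4? no. Count so far: 3
Gen 5: crossing 2x1. Involves strand 4? no. Count so far: 3
Gen 6: crossing 1x2. Involves strand 4? no. Count so far: 3
Gen 7: crossing 4x2. Involves strand 4? yes. Count so far: 4

Answer: 4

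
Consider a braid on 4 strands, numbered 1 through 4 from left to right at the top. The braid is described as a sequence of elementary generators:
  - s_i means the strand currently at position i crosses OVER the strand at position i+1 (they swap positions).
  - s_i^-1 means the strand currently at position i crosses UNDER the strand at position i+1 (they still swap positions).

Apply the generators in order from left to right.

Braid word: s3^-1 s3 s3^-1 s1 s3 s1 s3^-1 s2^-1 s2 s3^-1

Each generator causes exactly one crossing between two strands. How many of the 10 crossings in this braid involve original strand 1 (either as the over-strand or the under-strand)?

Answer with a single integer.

Gen 1: crossing 3x4. Involves strand 1? no. Count so far: 0
Gen 2: crossing 4x3. Involves strand 1? no. Count so far: 0
Gen 3: crossing 3x4. Involves strand 1? no. Count so far: 0
Gen 4: crossing 1x2. Involves strand 1? yes. Count so far: 1
Gen 5: crossing 4x3. Involves strand 1? no. Count so far: 1
Gen 6: crossing 2x1. Involves strand 1? yes. Count so far: 2
Gen 7: crossing 3x4. Involves strand 1? no. Count so far: 2
Gen 8: crossing 2x4. Involves strand 1? no. Count so far: 2
Gen 9: crossing 4x2. Involves strand 1? no. Count so far: 2
Gen 10: crossing 4x3. Involves strand 1? no. Count so far: 2

Answer: 2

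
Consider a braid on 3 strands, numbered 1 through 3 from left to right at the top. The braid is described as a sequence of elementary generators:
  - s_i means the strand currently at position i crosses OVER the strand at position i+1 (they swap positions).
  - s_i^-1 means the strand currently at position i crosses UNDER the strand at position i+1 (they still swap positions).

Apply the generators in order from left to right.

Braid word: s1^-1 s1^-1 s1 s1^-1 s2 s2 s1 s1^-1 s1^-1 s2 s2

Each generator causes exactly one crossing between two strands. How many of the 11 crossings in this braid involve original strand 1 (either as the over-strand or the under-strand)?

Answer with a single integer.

Gen 1: crossing 1x2. Involves strand 1? yes. Count so far: 1
Gen 2: crossing 2x1. Involves strand 1? yes. Count so far: 2
Gen 3: crossing 1x2. Involves strand 1? yes. Count so far: 3
Gen 4: crossing 2x1. Involves strand 1? yes. Count so far: 4
Gen 5: crossing 2x3. Involves strand 1? no. Count so far: 4
Gen 6: crossing 3x2. Involves strand 1? no. Count so far: 4
Gen 7: crossing 1x2. Involves strand 1? yes. Count so far: 5
Gen 8: crossing 2x1. Involves strand 1? yes. Count so far: 6
Gen 9: crossing 1x2. Involves strand 1? yes. Count so far: 7
Gen 10: crossing 1x3. Involves strand 1? yes. Count so far: 8
Gen 11: crossing 3x1. Involves strand 1? yes. Count so far: 9

Answer: 9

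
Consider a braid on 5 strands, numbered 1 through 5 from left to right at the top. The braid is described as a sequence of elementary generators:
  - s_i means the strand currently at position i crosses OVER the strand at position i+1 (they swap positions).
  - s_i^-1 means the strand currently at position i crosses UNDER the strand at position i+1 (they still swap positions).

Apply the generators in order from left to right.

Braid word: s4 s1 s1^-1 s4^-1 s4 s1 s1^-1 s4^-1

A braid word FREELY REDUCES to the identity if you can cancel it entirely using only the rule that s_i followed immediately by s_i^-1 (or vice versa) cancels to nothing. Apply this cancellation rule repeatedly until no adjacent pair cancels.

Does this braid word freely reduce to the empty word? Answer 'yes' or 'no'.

Answer: yes

Derivation:
Gen 1 (s4): push. Stack: [s4]
Gen 2 (s1): push. Stack: [s4 s1]
Gen 3 (s1^-1): cancels prior s1. Stack: [s4]
Gen 4 (s4^-1): cancels prior s4. Stack: []
Gen 5 (s4): push. Stack: [s4]
Gen 6 (s1): push. Stack: [s4 s1]
Gen 7 (s1^-1): cancels prior s1. Stack: [s4]
Gen 8 (s4^-1): cancels prior s4. Stack: []
Reduced word: (empty)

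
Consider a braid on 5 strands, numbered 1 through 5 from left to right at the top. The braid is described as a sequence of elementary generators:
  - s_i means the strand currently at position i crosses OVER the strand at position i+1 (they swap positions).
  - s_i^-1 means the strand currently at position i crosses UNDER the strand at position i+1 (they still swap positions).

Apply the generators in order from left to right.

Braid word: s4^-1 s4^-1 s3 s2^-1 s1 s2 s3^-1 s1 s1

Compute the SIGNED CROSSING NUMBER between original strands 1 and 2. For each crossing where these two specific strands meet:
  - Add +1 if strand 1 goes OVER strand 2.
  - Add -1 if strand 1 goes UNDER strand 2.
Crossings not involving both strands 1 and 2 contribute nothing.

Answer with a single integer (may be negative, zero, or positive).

Answer: 1

Derivation:
Gen 1: crossing 4x5. Both 1&2? no. Sum: 0
Gen 2: crossing 5x4. Both 1&2? no. Sum: 0
Gen 3: crossing 3x4. Both 1&2? no. Sum: 0
Gen 4: crossing 2x4. Both 1&2? no. Sum: 0
Gen 5: crossing 1x4. Both 1&2? no. Sum: 0
Gen 6: 1 over 2. Both 1&2? yes. Contrib: +1. Sum: 1
Gen 7: crossing 1x3. Both 1&2? no. Sum: 1
Gen 8: crossing 4x2. Both 1&2? no. Sum: 1
Gen 9: crossing 2x4. Both 1&2? no. Sum: 1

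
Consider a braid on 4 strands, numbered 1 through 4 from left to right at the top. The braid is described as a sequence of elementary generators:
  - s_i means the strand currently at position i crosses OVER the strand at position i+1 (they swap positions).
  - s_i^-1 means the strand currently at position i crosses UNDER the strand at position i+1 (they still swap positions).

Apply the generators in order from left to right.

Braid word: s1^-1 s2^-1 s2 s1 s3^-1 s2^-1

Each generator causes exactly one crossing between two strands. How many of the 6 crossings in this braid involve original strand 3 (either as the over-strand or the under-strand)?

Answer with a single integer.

Answer: 3

Derivation:
Gen 1: crossing 1x2. Involves strand 3? no. Count so far: 0
Gen 2: crossing 1x3. Involves strand 3? yes. Count so far: 1
Gen 3: crossing 3x1. Involves strand 3? yes. Count so far: 2
Gen 4: crossing 2x1. Involves strand 3? no. Count so far: 2
Gen 5: crossing 3x4. Involves strand 3? yes. Count so far: 3
Gen 6: crossing 2x4. Involves strand 3? no. Count so far: 3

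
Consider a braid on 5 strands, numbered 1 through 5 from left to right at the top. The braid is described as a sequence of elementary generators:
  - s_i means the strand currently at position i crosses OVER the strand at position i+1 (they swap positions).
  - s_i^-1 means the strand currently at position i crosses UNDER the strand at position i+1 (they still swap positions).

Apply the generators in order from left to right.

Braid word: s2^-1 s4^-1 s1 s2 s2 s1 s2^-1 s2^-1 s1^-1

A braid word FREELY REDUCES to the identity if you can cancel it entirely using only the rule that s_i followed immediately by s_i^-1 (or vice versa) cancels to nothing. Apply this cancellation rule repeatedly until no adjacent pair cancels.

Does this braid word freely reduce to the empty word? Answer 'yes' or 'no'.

Gen 1 (s2^-1): push. Stack: [s2^-1]
Gen 2 (s4^-1): push. Stack: [s2^-1 s4^-1]
Gen 3 (s1): push. Stack: [s2^-1 s4^-1 s1]
Gen 4 (s2): push. Stack: [s2^-1 s4^-1 s1 s2]
Gen 5 (s2): push. Stack: [s2^-1 s4^-1 s1 s2 s2]
Gen 6 (s1): push. Stack: [s2^-1 s4^-1 s1 s2 s2 s1]
Gen 7 (s2^-1): push. Stack: [s2^-1 s4^-1 s1 s2 s2 s1 s2^-1]
Gen 8 (s2^-1): push. Stack: [s2^-1 s4^-1 s1 s2 s2 s1 s2^-1 s2^-1]
Gen 9 (s1^-1): push. Stack: [s2^-1 s4^-1 s1 s2 s2 s1 s2^-1 s2^-1 s1^-1]
Reduced word: s2^-1 s4^-1 s1 s2 s2 s1 s2^-1 s2^-1 s1^-1

Answer: no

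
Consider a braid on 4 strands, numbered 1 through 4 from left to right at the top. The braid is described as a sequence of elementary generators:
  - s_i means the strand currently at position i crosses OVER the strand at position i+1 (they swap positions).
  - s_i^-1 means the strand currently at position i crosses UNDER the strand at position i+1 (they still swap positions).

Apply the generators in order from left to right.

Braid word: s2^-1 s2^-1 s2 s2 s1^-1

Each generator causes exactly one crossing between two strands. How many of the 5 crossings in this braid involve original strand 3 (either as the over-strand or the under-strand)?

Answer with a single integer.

Answer: 4

Derivation:
Gen 1: crossing 2x3. Involves strand 3? yes. Count so far: 1
Gen 2: crossing 3x2. Involves strand 3? yes. Count so far: 2
Gen 3: crossing 2x3. Involves strand 3? yes. Count so far: 3
Gen 4: crossing 3x2. Involves strand 3? yes. Count so far: 4
Gen 5: crossing 1x2. Involves strand 3? no. Count so far: 4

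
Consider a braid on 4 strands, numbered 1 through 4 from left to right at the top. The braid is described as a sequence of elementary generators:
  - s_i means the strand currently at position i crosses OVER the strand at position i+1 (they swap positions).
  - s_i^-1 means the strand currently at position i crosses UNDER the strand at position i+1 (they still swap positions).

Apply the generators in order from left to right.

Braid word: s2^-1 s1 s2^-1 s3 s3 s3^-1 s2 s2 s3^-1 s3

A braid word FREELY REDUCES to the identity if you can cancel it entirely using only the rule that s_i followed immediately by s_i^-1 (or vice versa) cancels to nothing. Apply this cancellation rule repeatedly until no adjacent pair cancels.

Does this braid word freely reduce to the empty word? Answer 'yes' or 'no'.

Answer: no

Derivation:
Gen 1 (s2^-1): push. Stack: [s2^-1]
Gen 2 (s1): push. Stack: [s2^-1 s1]
Gen 3 (s2^-1): push. Stack: [s2^-1 s1 s2^-1]
Gen 4 (s3): push. Stack: [s2^-1 s1 s2^-1 s3]
Gen 5 (s3): push. Stack: [s2^-1 s1 s2^-1 s3 s3]
Gen 6 (s3^-1): cancels prior s3. Stack: [s2^-1 s1 s2^-1 s3]
Gen 7 (s2): push. Stack: [s2^-1 s1 s2^-1 s3 s2]
Gen 8 (s2): push. Stack: [s2^-1 s1 s2^-1 s3 s2 s2]
Gen 9 (s3^-1): push. Stack: [s2^-1 s1 s2^-1 s3 s2 s2 s3^-1]
Gen 10 (s3): cancels prior s3^-1. Stack: [s2^-1 s1 s2^-1 s3 s2 s2]
Reduced word: s2^-1 s1 s2^-1 s3 s2 s2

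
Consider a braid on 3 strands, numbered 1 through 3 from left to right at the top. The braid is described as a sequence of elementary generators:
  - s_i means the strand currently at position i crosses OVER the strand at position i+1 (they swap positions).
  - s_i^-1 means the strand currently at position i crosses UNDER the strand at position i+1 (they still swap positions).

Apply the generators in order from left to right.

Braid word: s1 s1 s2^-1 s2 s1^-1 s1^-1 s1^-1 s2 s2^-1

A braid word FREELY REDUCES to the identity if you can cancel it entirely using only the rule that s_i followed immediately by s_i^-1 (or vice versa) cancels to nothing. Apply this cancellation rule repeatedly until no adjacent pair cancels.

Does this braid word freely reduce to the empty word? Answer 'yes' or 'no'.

Answer: no

Derivation:
Gen 1 (s1): push. Stack: [s1]
Gen 2 (s1): push. Stack: [s1 s1]
Gen 3 (s2^-1): push. Stack: [s1 s1 s2^-1]
Gen 4 (s2): cancels prior s2^-1. Stack: [s1 s1]
Gen 5 (s1^-1): cancels prior s1. Stack: [s1]
Gen 6 (s1^-1): cancels prior s1. Stack: []
Gen 7 (s1^-1): push. Stack: [s1^-1]
Gen 8 (s2): push. Stack: [s1^-1 s2]
Gen 9 (s2^-1): cancels prior s2. Stack: [s1^-1]
Reduced word: s1^-1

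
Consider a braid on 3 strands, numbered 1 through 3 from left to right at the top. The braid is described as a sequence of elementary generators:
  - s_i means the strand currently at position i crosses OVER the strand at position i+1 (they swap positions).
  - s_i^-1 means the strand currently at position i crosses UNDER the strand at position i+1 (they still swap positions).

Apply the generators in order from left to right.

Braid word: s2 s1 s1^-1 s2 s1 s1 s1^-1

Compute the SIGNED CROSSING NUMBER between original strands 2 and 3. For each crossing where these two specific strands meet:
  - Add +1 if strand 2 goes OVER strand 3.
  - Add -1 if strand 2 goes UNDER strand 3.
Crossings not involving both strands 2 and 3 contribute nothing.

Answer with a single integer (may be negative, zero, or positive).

Gen 1: 2 over 3. Both 2&3? yes. Contrib: +1. Sum: 1
Gen 2: crossing 1x3. Both 2&3? no. Sum: 1
Gen 3: crossing 3x1. Both 2&3? no. Sum: 1
Gen 4: 3 over 2. Both 2&3? yes. Contrib: -1. Sum: 0
Gen 5: crossing 1x2. Both 2&3? no. Sum: 0
Gen 6: crossing 2x1. Both 2&3? no. Sum: 0
Gen 7: crossing 1x2. Both 2&3? no. Sum: 0

Answer: 0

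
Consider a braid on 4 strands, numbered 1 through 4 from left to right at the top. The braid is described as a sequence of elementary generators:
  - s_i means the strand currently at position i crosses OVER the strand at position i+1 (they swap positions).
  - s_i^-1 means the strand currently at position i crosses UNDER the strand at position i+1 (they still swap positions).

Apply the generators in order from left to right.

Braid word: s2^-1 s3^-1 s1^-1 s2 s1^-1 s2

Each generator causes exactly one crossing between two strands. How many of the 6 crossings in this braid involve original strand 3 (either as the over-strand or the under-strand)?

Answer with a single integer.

Answer: 4

Derivation:
Gen 1: crossing 2x3. Involves strand 3? yes. Count so far: 1
Gen 2: crossing 2x4. Involves strand 3? no. Count so far: 1
Gen 3: crossing 1x3. Involves strand 3? yes. Count so far: 2
Gen 4: crossing 1x4. Involves strand 3? no. Count so far: 2
Gen 5: crossing 3x4. Involves strand 3? yes. Count so far: 3
Gen 6: crossing 3x1. Involves strand 3? yes. Count so far: 4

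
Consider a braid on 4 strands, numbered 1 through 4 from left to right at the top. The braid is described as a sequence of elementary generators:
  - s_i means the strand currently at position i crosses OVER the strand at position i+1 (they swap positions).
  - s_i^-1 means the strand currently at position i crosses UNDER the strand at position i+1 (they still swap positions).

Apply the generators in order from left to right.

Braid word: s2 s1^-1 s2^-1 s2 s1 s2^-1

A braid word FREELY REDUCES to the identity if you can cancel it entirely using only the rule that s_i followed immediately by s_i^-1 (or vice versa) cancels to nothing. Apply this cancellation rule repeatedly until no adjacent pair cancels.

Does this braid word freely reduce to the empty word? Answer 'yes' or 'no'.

Gen 1 (s2): push. Stack: [s2]
Gen 2 (s1^-1): push. Stack: [s2 s1^-1]
Gen 3 (s2^-1): push. Stack: [s2 s1^-1 s2^-1]
Gen 4 (s2): cancels prior s2^-1. Stack: [s2 s1^-1]
Gen 5 (s1): cancels prior s1^-1. Stack: [s2]
Gen 6 (s2^-1): cancels prior s2. Stack: []
Reduced word: (empty)

Answer: yes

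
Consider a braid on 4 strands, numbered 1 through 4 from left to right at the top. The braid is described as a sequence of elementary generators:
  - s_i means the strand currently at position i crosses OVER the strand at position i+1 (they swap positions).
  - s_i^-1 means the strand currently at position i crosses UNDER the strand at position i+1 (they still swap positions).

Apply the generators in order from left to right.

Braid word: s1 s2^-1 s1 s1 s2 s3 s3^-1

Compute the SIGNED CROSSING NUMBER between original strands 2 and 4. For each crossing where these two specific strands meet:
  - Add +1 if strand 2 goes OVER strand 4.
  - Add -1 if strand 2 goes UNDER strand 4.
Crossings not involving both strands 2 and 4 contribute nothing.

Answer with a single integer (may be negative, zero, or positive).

Answer: 0

Derivation:
Gen 1: crossing 1x2. Both 2&4? no. Sum: 0
Gen 2: crossing 1x3. Both 2&4? no. Sum: 0
Gen 3: crossing 2x3. Both 2&4? no. Sum: 0
Gen 4: crossing 3x2. Both 2&4? no. Sum: 0
Gen 5: crossing 3x1. Both 2&4? no. Sum: 0
Gen 6: crossing 3x4. Both 2&4? no. Sum: 0
Gen 7: crossing 4x3. Both 2&4? no. Sum: 0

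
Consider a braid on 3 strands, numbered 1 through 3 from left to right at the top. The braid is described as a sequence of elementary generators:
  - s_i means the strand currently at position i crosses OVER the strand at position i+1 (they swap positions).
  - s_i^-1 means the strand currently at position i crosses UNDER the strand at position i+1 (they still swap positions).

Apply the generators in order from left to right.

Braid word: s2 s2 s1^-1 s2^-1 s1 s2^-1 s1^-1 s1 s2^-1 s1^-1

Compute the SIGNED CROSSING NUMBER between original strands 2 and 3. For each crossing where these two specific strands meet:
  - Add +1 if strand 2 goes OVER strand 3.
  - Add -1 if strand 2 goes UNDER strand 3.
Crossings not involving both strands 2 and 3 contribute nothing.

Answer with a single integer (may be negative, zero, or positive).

Gen 1: 2 over 3. Both 2&3? yes. Contrib: +1. Sum: 1
Gen 2: 3 over 2. Both 2&3? yes. Contrib: -1. Sum: 0
Gen 3: crossing 1x2. Both 2&3? no. Sum: 0
Gen 4: crossing 1x3. Both 2&3? no. Sum: 0
Gen 5: 2 over 3. Both 2&3? yes. Contrib: +1. Sum: 1
Gen 6: crossing 2x1. Both 2&3? no. Sum: 1
Gen 7: crossing 3x1. Both 2&3? no. Sum: 1
Gen 8: crossing 1x3. Both 2&3? no. Sum: 1
Gen 9: crossing 1x2. Both 2&3? no. Sum: 1
Gen 10: 3 under 2. Both 2&3? yes. Contrib: +1. Sum: 2

Answer: 2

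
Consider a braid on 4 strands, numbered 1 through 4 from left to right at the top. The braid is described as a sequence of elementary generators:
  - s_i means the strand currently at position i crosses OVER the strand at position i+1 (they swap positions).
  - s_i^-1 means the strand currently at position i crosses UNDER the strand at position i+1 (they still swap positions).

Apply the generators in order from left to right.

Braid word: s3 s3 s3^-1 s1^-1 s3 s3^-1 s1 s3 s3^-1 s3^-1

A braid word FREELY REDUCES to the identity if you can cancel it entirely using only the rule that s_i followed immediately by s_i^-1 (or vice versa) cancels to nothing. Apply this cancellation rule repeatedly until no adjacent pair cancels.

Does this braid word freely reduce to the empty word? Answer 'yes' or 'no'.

Gen 1 (s3): push. Stack: [s3]
Gen 2 (s3): push. Stack: [s3 s3]
Gen 3 (s3^-1): cancels prior s3. Stack: [s3]
Gen 4 (s1^-1): push. Stack: [s3 s1^-1]
Gen 5 (s3): push. Stack: [s3 s1^-1 s3]
Gen 6 (s3^-1): cancels prior s3. Stack: [s3 s1^-1]
Gen 7 (s1): cancels prior s1^-1. Stack: [s3]
Gen 8 (s3): push. Stack: [s3 s3]
Gen 9 (s3^-1): cancels prior s3. Stack: [s3]
Gen 10 (s3^-1): cancels prior s3. Stack: []
Reduced word: (empty)

Answer: yes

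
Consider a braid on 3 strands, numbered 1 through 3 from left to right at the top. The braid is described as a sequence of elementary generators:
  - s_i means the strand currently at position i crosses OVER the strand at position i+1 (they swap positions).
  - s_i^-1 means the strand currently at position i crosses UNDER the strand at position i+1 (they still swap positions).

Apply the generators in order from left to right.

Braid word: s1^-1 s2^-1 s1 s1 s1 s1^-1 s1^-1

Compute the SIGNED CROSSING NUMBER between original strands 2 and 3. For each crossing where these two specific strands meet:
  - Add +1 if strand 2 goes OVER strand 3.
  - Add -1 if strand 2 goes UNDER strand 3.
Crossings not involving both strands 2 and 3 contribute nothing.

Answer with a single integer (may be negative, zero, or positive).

Answer: 1

Derivation:
Gen 1: crossing 1x2. Both 2&3? no. Sum: 0
Gen 2: crossing 1x3. Both 2&3? no. Sum: 0
Gen 3: 2 over 3. Both 2&3? yes. Contrib: +1. Sum: 1
Gen 4: 3 over 2. Both 2&3? yes. Contrib: -1. Sum: 0
Gen 5: 2 over 3. Both 2&3? yes. Contrib: +1. Sum: 1
Gen 6: 3 under 2. Both 2&3? yes. Contrib: +1. Sum: 2
Gen 7: 2 under 3. Both 2&3? yes. Contrib: -1. Sum: 1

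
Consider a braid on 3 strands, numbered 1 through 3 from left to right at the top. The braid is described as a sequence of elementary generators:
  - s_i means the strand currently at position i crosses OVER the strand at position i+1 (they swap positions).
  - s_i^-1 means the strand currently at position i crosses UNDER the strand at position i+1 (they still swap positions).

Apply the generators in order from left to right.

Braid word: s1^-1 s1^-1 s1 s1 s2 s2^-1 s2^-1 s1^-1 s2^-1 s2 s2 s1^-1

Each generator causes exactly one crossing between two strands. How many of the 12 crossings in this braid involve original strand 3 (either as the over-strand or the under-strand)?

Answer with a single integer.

Answer: 5

Derivation:
Gen 1: crossing 1x2. Involves strand 3? no. Count so far: 0
Gen 2: crossing 2x1. Involves strand 3? no. Count so far: 0
Gen 3: crossing 1x2. Involves strand 3? no. Count so far: 0
Gen 4: crossing 2x1. Involves strand 3? no. Count so far: 0
Gen 5: crossing 2x3. Involves strand 3? yes. Count so far: 1
Gen 6: crossing 3x2. Involves strand 3? yes. Count so far: 2
Gen 7: crossing 2x3. Involves strand 3? yes. Count so far: 3
Gen 8: crossing 1x3. Involves strand 3? yes. Count so far: 4
Gen 9: crossing 1x2. Involves strand 3? no. Count so far: 4
Gen 10: crossing 2x1. Involves strand 3? no. Count so far: 4
Gen 11: crossing 1x2. Involves strand 3? no. Count so far: 4
Gen 12: crossing 3x2. Involves strand 3? yes. Count so far: 5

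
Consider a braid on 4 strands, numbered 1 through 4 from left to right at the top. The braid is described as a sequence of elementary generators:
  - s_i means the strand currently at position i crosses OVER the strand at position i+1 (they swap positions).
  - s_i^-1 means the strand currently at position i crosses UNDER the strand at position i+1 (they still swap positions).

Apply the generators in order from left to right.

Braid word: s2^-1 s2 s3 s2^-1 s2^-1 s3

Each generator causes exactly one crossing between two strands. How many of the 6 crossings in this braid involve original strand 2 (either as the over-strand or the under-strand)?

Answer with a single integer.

Answer: 4

Derivation:
Gen 1: crossing 2x3. Involves strand 2? yes. Count so far: 1
Gen 2: crossing 3x2. Involves strand 2? yes. Count so far: 2
Gen 3: crossing 3x4. Involves strand 2? no. Count so far: 2
Gen 4: crossing 2x4. Involves strand 2? yes. Count so far: 3
Gen 5: crossing 4x2. Involves strand 2? yes. Count so far: 4
Gen 6: crossing 4x3. Involves strand 2? no. Count so far: 4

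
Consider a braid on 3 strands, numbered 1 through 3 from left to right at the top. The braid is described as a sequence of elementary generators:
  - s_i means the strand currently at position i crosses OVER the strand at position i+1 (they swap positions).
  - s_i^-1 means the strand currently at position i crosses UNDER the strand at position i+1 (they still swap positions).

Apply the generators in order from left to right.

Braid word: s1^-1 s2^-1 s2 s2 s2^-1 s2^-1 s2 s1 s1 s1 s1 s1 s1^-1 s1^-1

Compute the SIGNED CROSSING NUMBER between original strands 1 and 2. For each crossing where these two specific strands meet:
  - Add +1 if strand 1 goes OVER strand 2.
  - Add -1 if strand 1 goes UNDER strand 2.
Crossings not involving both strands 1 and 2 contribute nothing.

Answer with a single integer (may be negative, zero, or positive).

Answer: -2

Derivation:
Gen 1: 1 under 2. Both 1&2? yes. Contrib: -1. Sum: -1
Gen 2: crossing 1x3. Both 1&2? no. Sum: -1
Gen 3: crossing 3x1. Both 1&2? no. Sum: -1
Gen 4: crossing 1x3. Both 1&2? no. Sum: -1
Gen 5: crossing 3x1. Both 1&2? no. Sum: -1
Gen 6: crossing 1x3. Both 1&2? no. Sum: -1
Gen 7: crossing 3x1. Both 1&2? no. Sum: -1
Gen 8: 2 over 1. Both 1&2? yes. Contrib: -1. Sum: -2
Gen 9: 1 over 2. Both 1&2? yes. Contrib: +1. Sum: -1
Gen 10: 2 over 1. Both 1&2? yes. Contrib: -1. Sum: -2
Gen 11: 1 over 2. Both 1&2? yes. Contrib: +1. Sum: -1
Gen 12: 2 over 1. Both 1&2? yes. Contrib: -1. Sum: -2
Gen 13: 1 under 2. Both 1&2? yes. Contrib: -1. Sum: -3
Gen 14: 2 under 1. Both 1&2? yes. Contrib: +1. Sum: -2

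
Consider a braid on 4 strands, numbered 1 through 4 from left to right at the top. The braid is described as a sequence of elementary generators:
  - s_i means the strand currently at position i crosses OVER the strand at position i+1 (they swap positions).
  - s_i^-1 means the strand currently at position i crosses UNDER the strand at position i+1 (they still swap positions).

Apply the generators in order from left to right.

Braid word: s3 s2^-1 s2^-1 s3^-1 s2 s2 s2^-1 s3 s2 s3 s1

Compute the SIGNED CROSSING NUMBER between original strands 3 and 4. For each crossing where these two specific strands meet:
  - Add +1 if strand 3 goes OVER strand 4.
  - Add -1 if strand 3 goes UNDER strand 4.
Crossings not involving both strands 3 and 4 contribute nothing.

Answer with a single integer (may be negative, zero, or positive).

Gen 1: 3 over 4. Both 3&4? yes. Contrib: +1. Sum: 1
Gen 2: crossing 2x4. Both 3&4? no. Sum: 1
Gen 3: crossing 4x2. Both 3&4? no. Sum: 1
Gen 4: 4 under 3. Both 3&4? yes. Contrib: +1. Sum: 2
Gen 5: crossing 2x3. Both 3&4? no. Sum: 2
Gen 6: crossing 3x2. Both 3&4? no. Sum: 2
Gen 7: crossing 2x3. Both 3&4? no. Sum: 2
Gen 8: crossing 2x4. Both 3&4? no. Sum: 2
Gen 9: 3 over 4. Both 3&4? yes. Contrib: +1. Sum: 3
Gen 10: crossing 3x2. Both 3&4? no. Sum: 3
Gen 11: crossing 1x4. Both 3&4? no. Sum: 3

Answer: 3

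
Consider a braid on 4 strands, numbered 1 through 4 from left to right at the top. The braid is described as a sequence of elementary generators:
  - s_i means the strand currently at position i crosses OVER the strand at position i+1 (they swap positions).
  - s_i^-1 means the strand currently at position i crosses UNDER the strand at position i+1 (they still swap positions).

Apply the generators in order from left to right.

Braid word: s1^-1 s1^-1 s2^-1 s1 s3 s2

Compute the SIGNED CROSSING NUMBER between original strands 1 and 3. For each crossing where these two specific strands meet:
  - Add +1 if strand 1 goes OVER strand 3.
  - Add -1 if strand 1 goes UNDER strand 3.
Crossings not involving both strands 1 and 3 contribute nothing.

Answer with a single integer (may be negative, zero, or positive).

Gen 1: crossing 1x2. Both 1&3? no. Sum: 0
Gen 2: crossing 2x1. Both 1&3? no. Sum: 0
Gen 3: crossing 2x3. Both 1&3? no. Sum: 0
Gen 4: 1 over 3. Both 1&3? yes. Contrib: +1. Sum: 1
Gen 5: crossing 2x4. Both 1&3? no. Sum: 1
Gen 6: crossing 1x4. Both 1&3? no. Sum: 1

Answer: 1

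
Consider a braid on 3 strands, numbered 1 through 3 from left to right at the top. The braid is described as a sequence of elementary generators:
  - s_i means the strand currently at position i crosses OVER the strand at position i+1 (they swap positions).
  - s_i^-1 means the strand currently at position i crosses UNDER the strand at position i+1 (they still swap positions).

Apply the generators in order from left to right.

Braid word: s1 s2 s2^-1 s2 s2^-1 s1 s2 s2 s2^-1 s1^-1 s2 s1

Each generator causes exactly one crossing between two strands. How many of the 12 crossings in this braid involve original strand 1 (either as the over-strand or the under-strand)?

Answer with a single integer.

Answer: 8

Derivation:
Gen 1: crossing 1x2. Involves strand 1? yes. Count so far: 1
Gen 2: crossing 1x3. Involves strand 1? yes. Count so far: 2
Gen 3: crossing 3x1. Involves strand 1? yes. Count so far: 3
Gen 4: crossing 1x3. Involves strand 1? yes. Count so far: 4
Gen 5: crossing 3x1. Involves strand 1? yes. Count so far: 5
Gen 6: crossing 2x1. Involves strand 1? yes. Count so far: 6
Gen 7: crossing 2x3. Involves strand 1? no. Count so far: 6
Gen 8: crossing 3x2. Involves strand 1? no. Count so far: 6
Gen 9: crossing 2x3. Involves strand 1? no. Count so far: 6
Gen 10: crossing 1x3. Involves strand 1? yes. Count so far: 7
Gen 11: crossing 1x2. Involves strand 1? yes. Count so far: 8
Gen 12: crossing 3x2. Involves strand 1? no. Count so far: 8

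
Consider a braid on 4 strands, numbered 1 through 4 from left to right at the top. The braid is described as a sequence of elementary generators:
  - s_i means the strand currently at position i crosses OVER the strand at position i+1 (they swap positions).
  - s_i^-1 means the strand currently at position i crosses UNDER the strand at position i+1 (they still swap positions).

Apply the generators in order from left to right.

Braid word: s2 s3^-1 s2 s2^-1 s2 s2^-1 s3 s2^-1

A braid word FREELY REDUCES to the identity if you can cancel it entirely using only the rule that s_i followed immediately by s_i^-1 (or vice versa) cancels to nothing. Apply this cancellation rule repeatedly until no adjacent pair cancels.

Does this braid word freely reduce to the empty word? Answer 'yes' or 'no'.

Gen 1 (s2): push. Stack: [s2]
Gen 2 (s3^-1): push. Stack: [s2 s3^-1]
Gen 3 (s2): push. Stack: [s2 s3^-1 s2]
Gen 4 (s2^-1): cancels prior s2. Stack: [s2 s3^-1]
Gen 5 (s2): push. Stack: [s2 s3^-1 s2]
Gen 6 (s2^-1): cancels prior s2. Stack: [s2 s3^-1]
Gen 7 (s3): cancels prior s3^-1. Stack: [s2]
Gen 8 (s2^-1): cancels prior s2. Stack: []
Reduced word: (empty)

Answer: yes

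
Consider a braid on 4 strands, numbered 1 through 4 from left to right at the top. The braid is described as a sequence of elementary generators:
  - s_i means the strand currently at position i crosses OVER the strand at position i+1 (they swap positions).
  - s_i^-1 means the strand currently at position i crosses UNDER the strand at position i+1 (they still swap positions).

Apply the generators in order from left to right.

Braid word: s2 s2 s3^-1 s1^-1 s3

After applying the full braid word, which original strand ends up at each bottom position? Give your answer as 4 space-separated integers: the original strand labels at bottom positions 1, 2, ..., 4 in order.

Answer: 2 1 3 4

Derivation:
Gen 1 (s2): strand 2 crosses over strand 3. Perm now: [1 3 2 4]
Gen 2 (s2): strand 3 crosses over strand 2. Perm now: [1 2 3 4]
Gen 3 (s3^-1): strand 3 crosses under strand 4. Perm now: [1 2 4 3]
Gen 4 (s1^-1): strand 1 crosses under strand 2. Perm now: [2 1 4 3]
Gen 5 (s3): strand 4 crosses over strand 3. Perm now: [2 1 3 4]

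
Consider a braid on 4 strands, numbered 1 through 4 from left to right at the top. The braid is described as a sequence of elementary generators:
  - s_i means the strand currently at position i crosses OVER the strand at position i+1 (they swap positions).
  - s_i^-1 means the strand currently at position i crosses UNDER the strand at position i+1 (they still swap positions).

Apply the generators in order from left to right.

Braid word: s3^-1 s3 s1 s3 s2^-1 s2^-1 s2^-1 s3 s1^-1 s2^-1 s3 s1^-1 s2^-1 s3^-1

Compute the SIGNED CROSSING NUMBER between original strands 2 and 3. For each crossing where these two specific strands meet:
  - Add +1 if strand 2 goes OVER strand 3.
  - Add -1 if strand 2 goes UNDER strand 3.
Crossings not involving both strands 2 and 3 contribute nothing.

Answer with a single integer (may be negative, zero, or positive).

Gen 1: crossing 3x4. Both 2&3? no. Sum: 0
Gen 2: crossing 4x3. Both 2&3? no. Sum: 0
Gen 3: crossing 1x2. Both 2&3? no. Sum: 0
Gen 4: crossing 3x4. Both 2&3? no. Sum: 0
Gen 5: crossing 1x4. Both 2&3? no. Sum: 0
Gen 6: crossing 4x1. Both 2&3? no. Sum: 0
Gen 7: crossing 1x4. Both 2&3? no. Sum: 0
Gen 8: crossing 1x3. Both 2&3? no. Sum: 0
Gen 9: crossing 2x4. Both 2&3? no. Sum: 0
Gen 10: 2 under 3. Both 2&3? yes. Contrib: -1. Sum: -1
Gen 11: crossing 2x1. Both 2&3? no. Sum: -1
Gen 12: crossing 4x3. Both 2&3? no. Sum: -1
Gen 13: crossing 4x1. Both 2&3? no. Sum: -1
Gen 14: crossing 4x2. Both 2&3? no. Sum: -1

Answer: -1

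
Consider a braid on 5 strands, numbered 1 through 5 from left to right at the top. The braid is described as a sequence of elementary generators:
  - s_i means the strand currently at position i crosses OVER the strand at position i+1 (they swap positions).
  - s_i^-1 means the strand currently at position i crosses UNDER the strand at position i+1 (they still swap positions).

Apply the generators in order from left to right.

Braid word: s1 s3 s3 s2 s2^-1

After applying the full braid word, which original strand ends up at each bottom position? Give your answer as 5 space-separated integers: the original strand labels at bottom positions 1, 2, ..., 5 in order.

Gen 1 (s1): strand 1 crosses over strand 2. Perm now: [2 1 3 4 5]
Gen 2 (s3): strand 3 crosses over strand 4. Perm now: [2 1 4 3 5]
Gen 3 (s3): strand 4 crosses over strand 3. Perm now: [2 1 3 4 5]
Gen 4 (s2): strand 1 crosses over strand 3. Perm now: [2 3 1 4 5]
Gen 5 (s2^-1): strand 3 crosses under strand 1. Perm now: [2 1 3 4 5]

Answer: 2 1 3 4 5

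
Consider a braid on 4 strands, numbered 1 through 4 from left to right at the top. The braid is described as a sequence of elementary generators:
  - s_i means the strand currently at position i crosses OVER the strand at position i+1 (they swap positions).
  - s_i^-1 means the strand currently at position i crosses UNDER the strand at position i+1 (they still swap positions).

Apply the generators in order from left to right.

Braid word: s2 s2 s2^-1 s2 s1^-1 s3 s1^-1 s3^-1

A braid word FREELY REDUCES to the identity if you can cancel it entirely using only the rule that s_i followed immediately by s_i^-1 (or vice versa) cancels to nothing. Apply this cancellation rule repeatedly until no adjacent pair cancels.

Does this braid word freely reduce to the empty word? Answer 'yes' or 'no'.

Gen 1 (s2): push. Stack: [s2]
Gen 2 (s2): push. Stack: [s2 s2]
Gen 3 (s2^-1): cancels prior s2. Stack: [s2]
Gen 4 (s2): push. Stack: [s2 s2]
Gen 5 (s1^-1): push. Stack: [s2 s2 s1^-1]
Gen 6 (s3): push. Stack: [s2 s2 s1^-1 s3]
Gen 7 (s1^-1): push. Stack: [s2 s2 s1^-1 s3 s1^-1]
Gen 8 (s3^-1): push. Stack: [s2 s2 s1^-1 s3 s1^-1 s3^-1]
Reduced word: s2 s2 s1^-1 s3 s1^-1 s3^-1

Answer: no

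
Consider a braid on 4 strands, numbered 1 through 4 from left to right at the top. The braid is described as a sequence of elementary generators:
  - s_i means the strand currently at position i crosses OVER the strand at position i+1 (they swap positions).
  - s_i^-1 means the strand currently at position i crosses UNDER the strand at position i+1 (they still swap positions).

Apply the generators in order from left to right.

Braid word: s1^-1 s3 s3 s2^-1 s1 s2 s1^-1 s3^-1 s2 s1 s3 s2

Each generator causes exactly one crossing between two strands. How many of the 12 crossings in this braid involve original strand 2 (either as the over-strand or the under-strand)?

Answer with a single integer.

Answer: 6

Derivation:
Gen 1: crossing 1x2. Involves strand 2? yes. Count so far: 1
Gen 2: crossing 3x4. Involves strand 2? no. Count so far: 1
Gen 3: crossing 4x3. Involves strand 2? no. Count so far: 1
Gen 4: crossing 1x3. Involves strand 2? no. Count so far: 1
Gen 5: crossing 2x3. Involves strand 2? yes. Count so far: 2
Gen 6: crossing 2x1. Involves strand 2? yes. Count so far: 3
Gen 7: crossing 3x1. Involves strand 2? no. Count so far: 3
Gen 8: crossing 2x4. Involves strand 2? yes. Count so far: 4
Gen 9: crossing 3x4. Involves strand 2? no. Count so far: 4
Gen 10: crossing 1x4. Involves strand 2? no. Count so far: 4
Gen 11: crossing 3x2. Involves strand 2? yes. Count so far: 5
Gen 12: crossing 1x2. Involves strand 2? yes. Count so far: 6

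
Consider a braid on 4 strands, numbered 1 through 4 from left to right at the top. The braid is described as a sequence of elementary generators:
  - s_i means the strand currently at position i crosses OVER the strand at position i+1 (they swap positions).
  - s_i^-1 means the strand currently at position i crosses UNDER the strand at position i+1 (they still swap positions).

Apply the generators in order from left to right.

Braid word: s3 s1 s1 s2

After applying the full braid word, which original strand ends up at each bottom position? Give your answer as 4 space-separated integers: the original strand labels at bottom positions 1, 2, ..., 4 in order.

Answer: 1 4 2 3

Derivation:
Gen 1 (s3): strand 3 crosses over strand 4. Perm now: [1 2 4 3]
Gen 2 (s1): strand 1 crosses over strand 2. Perm now: [2 1 4 3]
Gen 3 (s1): strand 2 crosses over strand 1. Perm now: [1 2 4 3]
Gen 4 (s2): strand 2 crosses over strand 4. Perm now: [1 4 2 3]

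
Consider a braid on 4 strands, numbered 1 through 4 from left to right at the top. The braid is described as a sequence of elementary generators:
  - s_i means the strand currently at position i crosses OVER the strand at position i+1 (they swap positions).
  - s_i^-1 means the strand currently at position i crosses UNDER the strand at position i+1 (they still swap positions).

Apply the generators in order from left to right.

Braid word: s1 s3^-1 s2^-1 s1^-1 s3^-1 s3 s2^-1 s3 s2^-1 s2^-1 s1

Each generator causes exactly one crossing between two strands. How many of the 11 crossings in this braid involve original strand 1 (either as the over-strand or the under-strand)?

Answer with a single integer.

Gen 1: crossing 1x2. Involves strand 1? yes. Count so far: 1
Gen 2: crossing 3x4. Involves strand 1? no. Count so far: 1
Gen 3: crossing 1x4. Involves strand 1? yes. Count so far: 2
Gen 4: crossing 2x4. Involves strand 1? no. Count so far: 2
Gen 5: crossing 1x3. Involves strand 1? yes. Count so far: 3
Gen 6: crossing 3x1. Involves strand 1? yes. Count so far: 4
Gen 7: crossing 2x1. Involves strand 1? yes. Count so far: 5
Gen 8: crossing 2x3. Involves strand 1? no. Count so far: 5
Gen 9: crossing 1x3. Involves strand 1? yes. Count so far: 6
Gen 10: crossing 3x1. Involves strand 1? yes. Count so far: 7
Gen 11: crossing 4x1. Involves strand 1? yes. Count so far: 8

Answer: 8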